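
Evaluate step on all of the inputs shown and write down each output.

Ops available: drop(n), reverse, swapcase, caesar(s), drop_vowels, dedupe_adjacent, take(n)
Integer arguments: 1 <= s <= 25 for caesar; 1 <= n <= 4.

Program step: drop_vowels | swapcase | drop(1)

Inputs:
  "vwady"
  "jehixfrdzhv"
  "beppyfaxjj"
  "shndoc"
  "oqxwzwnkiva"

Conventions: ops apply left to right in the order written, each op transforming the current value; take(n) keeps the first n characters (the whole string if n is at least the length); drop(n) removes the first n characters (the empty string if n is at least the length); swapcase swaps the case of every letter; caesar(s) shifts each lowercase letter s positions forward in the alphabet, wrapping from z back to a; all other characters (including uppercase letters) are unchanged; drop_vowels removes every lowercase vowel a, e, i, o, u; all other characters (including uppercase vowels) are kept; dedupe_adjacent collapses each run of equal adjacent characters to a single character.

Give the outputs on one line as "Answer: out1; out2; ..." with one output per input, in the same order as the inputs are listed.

Execution, op by op:
  "vwady" -> "vwdy" -> "VWDY" -> "WDY"
  "jehixfrdzhv" -> "jhxfrdzhv" -> "JHXFRDZHV" -> "HXFRDZHV"
  "beppyfaxjj" -> "bppyfxjj" -> "BPPYFXJJ" -> "PPYFXJJ"
  "shndoc" -> "shndc" -> "SHNDC" -> "HNDC"
  "oqxwzwnkiva" -> "qxwzwnkv" -> "QXWZWNKV" -> "XWZWNKV"

"WDY"; "HXFRDZHV"; "PPYFXJJ"; "HNDC"; "XWZWNKV"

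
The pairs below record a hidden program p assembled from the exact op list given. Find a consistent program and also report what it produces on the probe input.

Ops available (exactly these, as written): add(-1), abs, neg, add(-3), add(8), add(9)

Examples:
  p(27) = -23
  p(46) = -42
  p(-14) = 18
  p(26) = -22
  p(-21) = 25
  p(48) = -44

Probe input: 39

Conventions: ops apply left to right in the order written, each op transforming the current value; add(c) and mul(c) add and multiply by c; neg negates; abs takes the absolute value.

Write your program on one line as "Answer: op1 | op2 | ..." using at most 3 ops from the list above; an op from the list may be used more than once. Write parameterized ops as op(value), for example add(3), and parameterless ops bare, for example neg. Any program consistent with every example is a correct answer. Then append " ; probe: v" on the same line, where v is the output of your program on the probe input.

add(-3) | add(-1) | neg ; probe: -35

Check, running the answer program on each example:
  27 -> 24 -> 23 -> -23
  46 -> 43 -> 42 -> -42
  -14 -> -17 -> -18 -> 18
  26 -> 23 -> 22 -> -22
  -21 -> -24 -> -25 -> 25
  48 -> 45 -> 44 -> -44
  probe: 39 -> 36 -> 35 -> -35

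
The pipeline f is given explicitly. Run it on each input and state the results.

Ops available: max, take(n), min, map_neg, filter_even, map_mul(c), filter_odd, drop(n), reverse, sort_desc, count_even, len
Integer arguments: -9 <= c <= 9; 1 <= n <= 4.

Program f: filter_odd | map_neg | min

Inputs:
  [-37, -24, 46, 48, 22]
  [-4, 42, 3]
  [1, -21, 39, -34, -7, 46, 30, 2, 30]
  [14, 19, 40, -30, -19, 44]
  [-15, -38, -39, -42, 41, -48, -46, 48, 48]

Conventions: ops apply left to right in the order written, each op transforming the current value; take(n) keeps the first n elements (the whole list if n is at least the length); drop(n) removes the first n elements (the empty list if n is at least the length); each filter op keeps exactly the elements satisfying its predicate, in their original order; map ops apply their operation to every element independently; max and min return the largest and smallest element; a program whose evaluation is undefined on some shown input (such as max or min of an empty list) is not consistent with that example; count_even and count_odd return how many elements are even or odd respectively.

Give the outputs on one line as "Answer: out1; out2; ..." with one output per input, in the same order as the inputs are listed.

Execution, op by op:
  [-37, -24, 46, 48, 22] -> [-37] -> [37] -> 37
  [-4, 42, 3] -> [3] -> [-3] -> -3
  [1, -21, 39, -34, -7, 46, 30, 2, 30] -> [1, -21, 39, -7] -> [-1, 21, -39, 7] -> -39
  [14, 19, 40, -30, -19, 44] -> [19, -19] -> [-19, 19] -> -19
  [-15, -38, -39, -42, 41, -48, -46, 48, 48] -> [-15, -39, 41] -> [15, 39, -41] -> -41

37; -3; -39; -19; -41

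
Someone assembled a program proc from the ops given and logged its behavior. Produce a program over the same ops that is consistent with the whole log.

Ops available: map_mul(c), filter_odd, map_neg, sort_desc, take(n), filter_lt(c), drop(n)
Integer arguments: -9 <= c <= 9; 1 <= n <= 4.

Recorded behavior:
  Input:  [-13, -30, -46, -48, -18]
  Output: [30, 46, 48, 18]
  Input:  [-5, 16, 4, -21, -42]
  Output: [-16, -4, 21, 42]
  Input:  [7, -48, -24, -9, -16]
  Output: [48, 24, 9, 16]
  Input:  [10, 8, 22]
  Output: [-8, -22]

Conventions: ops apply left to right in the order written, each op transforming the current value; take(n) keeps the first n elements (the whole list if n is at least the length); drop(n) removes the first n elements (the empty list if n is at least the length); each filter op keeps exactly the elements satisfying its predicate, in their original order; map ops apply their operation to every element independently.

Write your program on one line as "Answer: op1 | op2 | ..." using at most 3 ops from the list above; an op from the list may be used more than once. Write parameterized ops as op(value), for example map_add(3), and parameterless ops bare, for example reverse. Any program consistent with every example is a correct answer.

map_neg | drop(1)

Check, running the answer program on each example:
  [-13, -30, -46, -48, -18] -> [13, 30, 46, 48, 18] -> [30, 46, 48, 18]
  [-5, 16, 4, -21, -42] -> [5, -16, -4, 21, 42] -> [-16, -4, 21, 42]
  [7, -48, -24, -9, -16] -> [-7, 48, 24, 9, 16] -> [48, 24, 9, 16]
  [10, 8, 22] -> [-10, -8, -22] -> [-8, -22]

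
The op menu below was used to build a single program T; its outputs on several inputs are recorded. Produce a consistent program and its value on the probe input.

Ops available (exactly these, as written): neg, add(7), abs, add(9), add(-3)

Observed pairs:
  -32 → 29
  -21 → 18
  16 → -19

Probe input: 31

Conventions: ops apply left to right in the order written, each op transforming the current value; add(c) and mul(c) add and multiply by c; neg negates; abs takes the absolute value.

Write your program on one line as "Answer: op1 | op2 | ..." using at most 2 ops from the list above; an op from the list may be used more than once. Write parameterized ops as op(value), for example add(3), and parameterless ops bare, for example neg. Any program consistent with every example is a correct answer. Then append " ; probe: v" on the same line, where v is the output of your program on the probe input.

neg | add(-3) ; probe: -34

Check, running the answer program on each example:
  -32 -> 32 -> 29
  -21 -> 21 -> 18
  16 -> -16 -> -19
  probe: 31 -> -31 -> -34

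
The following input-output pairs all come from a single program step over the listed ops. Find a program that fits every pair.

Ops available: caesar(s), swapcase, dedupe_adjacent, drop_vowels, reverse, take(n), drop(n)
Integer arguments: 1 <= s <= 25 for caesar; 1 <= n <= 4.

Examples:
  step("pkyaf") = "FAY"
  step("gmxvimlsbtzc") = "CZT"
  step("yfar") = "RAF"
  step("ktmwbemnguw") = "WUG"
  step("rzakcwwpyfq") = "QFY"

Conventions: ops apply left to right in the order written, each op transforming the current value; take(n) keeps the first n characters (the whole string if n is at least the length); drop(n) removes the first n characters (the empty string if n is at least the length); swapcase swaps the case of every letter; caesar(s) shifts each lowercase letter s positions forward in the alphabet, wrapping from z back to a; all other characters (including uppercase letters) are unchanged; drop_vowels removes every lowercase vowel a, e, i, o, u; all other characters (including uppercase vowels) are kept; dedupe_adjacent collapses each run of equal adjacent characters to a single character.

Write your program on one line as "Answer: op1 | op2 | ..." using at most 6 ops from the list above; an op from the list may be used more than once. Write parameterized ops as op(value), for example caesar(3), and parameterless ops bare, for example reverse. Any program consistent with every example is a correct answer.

reverse | take(3) | reverse | swapcase | reverse

Check, running the answer program on each example:
  "pkyaf" -> "faykp" -> "fay" -> "yaf" -> "YAF" -> "FAY"
  "gmxvimlsbtzc" -> "cztbslmivxmg" -> "czt" -> "tzc" -> "TZC" -> "CZT"
  "yfar" -> "rafy" -> "raf" -> "far" -> "FAR" -> "RAF"
  "ktmwbemnguw" -> "wugnmebwmtk" -> "wug" -> "guw" -> "GUW" -> "WUG"
  "rzakcwwpyfq" -> "qfypwwckazr" -> "qfy" -> "yfq" -> "YFQ" -> "QFY"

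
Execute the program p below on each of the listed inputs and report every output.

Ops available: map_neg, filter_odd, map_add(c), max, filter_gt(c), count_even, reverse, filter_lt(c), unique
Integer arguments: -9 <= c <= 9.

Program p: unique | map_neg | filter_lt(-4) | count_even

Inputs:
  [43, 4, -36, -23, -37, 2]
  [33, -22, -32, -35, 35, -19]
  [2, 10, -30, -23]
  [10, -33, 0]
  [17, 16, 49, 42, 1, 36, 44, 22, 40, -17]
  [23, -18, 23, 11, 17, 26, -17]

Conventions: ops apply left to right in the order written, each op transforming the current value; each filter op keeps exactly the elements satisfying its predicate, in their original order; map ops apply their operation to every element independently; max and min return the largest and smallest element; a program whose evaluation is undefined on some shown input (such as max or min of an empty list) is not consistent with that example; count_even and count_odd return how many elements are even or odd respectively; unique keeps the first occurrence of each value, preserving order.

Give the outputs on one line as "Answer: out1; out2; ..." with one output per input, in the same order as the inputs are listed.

0; 0; 1; 1; 6; 1

Execution, op by op:
  [43, 4, -36, -23, -37, 2] -> [43, 4, -36, -23, -37, 2] -> [-43, -4, 36, 23, 37, -2] -> [-43] -> 0
  [33, -22, -32, -35, 35, -19] -> [33, -22, -32, -35, 35, -19] -> [-33, 22, 32, 35, -35, 19] -> [-33, -35] -> 0
  [2, 10, -30, -23] -> [2, 10, -30, -23] -> [-2, -10, 30, 23] -> [-10] -> 1
  [10, -33, 0] -> [10, -33, 0] -> [-10, 33, 0] -> [-10] -> 1
  [17, 16, 49, 42, 1, 36, 44, 22, 40, -17] -> [17, 16, 49, 42, 1, 36, 44, 22, 40, -17] -> [-17, -16, -49, -42, -1, -36, -44, -22, -40, 17] -> [-17, -16, -49, -42, -36, -44, -22, -40] -> 6
  [23, -18, 23, 11, 17, 26, -17] -> [23, -18, 11, 17, 26, -17] -> [-23, 18, -11, -17, -26, 17] -> [-23, -11, -17, -26] -> 1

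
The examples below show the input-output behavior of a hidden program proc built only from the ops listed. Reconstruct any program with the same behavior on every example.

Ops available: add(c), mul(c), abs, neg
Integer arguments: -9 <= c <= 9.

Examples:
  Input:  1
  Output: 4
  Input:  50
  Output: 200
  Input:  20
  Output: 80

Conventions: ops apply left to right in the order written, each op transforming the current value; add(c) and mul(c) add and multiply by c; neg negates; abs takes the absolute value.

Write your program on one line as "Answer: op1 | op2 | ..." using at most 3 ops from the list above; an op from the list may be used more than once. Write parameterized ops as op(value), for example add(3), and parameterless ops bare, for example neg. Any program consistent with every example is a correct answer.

neg | mul(-4)

Check, running the answer program on each example:
  1 -> -1 -> 4
  50 -> -50 -> 200
  20 -> -20 -> 80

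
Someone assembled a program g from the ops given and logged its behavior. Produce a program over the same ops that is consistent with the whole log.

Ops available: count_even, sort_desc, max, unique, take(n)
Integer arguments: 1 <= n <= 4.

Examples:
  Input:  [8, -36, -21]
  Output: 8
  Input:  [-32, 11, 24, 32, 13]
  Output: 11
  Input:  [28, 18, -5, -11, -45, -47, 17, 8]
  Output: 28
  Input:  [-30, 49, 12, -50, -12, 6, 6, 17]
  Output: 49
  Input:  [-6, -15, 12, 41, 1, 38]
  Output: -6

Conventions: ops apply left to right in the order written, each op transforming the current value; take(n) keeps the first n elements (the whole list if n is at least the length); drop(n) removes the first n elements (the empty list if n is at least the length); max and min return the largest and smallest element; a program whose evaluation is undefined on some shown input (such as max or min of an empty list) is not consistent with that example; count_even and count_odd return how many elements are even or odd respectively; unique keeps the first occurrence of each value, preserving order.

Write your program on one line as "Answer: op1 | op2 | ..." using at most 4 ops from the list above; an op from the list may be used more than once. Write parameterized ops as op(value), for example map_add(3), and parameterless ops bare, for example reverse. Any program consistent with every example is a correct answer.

unique | take(2) | max

Check, running the answer program on each example:
  [8, -36, -21] -> [8, -36, -21] -> [8, -36] -> 8
  [-32, 11, 24, 32, 13] -> [-32, 11, 24, 32, 13] -> [-32, 11] -> 11
  [28, 18, -5, -11, -45, -47, 17, 8] -> [28, 18, -5, -11, -45, -47, 17, 8] -> [28, 18] -> 28
  [-30, 49, 12, -50, -12, 6, 6, 17] -> [-30, 49, 12, -50, -12, 6, 17] -> [-30, 49] -> 49
  [-6, -15, 12, 41, 1, 38] -> [-6, -15, 12, 41, 1, 38] -> [-6, -15] -> -6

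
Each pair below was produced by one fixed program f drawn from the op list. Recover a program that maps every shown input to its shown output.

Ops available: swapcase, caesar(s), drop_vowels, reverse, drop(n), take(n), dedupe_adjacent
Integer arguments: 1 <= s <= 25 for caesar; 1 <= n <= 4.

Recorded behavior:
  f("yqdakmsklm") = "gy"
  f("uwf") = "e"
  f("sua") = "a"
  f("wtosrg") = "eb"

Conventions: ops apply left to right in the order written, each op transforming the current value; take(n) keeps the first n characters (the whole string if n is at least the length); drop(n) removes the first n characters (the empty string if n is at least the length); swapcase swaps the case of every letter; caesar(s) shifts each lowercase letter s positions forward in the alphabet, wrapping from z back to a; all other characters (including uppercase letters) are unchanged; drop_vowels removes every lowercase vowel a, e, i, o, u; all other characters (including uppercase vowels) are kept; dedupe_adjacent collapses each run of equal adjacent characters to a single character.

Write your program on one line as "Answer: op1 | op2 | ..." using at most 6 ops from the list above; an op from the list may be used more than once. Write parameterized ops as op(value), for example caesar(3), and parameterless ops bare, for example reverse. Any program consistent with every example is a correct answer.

take(3) | take(2) | drop_vowels | caesar(16) | caesar(18)

Check, running the answer program on each example:
  "yqdakmsklm" -> "yqd" -> "yq" -> "yq" -> "og" -> "gy"
  "uwf" -> "uwf" -> "uw" -> "w" -> "m" -> "e"
  "sua" -> "sua" -> "su" -> "s" -> "i" -> "a"
  "wtosrg" -> "wto" -> "wt" -> "wt" -> "mj" -> "eb"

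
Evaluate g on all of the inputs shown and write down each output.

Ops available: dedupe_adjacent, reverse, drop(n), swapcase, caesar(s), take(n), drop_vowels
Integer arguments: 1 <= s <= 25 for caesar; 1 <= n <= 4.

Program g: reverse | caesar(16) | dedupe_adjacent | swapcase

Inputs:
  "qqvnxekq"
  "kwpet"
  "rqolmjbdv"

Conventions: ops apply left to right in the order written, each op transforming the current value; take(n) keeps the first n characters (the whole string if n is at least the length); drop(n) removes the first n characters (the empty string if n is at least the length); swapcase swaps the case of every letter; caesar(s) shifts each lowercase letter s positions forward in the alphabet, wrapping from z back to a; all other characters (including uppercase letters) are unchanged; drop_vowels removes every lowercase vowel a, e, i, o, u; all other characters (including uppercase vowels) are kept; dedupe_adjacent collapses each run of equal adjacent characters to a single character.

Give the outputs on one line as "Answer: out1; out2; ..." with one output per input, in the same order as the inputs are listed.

Execution, op by op:
  "qqvnxekq" -> "qkexnvqq" -> "gaundlgg" -> "gaundlg" -> "GAUNDLG"
  "kwpet" -> "tepwk" -> "jufma" -> "jufma" -> "JUFMA"
  "rqolmjbdv" -> "vdbjmloqr" -> "ltrzcbegh" -> "ltrzcbegh" -> "LTRZCBEGH"

"GAUNDLG"; "JUFMA"; "LTRZCBEGH"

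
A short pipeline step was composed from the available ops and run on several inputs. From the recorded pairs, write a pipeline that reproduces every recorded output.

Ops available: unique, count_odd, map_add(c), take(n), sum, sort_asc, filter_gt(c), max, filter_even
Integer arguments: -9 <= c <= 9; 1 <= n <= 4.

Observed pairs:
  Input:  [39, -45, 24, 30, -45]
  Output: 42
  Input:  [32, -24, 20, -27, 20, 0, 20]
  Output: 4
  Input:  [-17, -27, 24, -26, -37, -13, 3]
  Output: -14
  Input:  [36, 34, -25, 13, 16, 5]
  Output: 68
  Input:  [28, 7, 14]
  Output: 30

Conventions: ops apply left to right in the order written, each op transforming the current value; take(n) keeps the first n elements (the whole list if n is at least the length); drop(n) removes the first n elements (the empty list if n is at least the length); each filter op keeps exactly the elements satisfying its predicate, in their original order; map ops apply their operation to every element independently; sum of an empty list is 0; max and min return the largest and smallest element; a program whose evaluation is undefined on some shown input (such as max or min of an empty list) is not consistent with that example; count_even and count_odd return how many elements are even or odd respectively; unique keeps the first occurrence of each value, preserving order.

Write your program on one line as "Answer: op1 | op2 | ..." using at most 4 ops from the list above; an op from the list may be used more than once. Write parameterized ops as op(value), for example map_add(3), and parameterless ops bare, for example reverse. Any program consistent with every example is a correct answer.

unique | map_add(-6) | filter_even | sum

Check, running the answer program on each example:
  [39, -45, 24, 30, -45] -> [39, -45, 24, 30] -> [33, -51, 18, 24] -> [18, 24] -> 42
  [32, -24, 20, -27, 20, 0, 20] -> [32, -24, 20, -27, 0] -> [26, -30, 14, -33, -6] -> [26, -30, 14, -6] -> 4
  [-17, -27, 24, -26, -37, -13, 3] -> [-17, -27, 24, -26, -37, -13, 3] -> [-23, -33, 18, -32, -43, -19, -3] -> [18, -32] -> -14
  [36, 34, -25, 13, 16, 5] -> [36, 34, -25, 13, 16, 5] -> [30, 28, -31, 7, 10, -1] -> [30, 28, 10] -> 68
  [28, 7, 14] -> [28, 7, 14] -> [22, 1, 8] -> [22, 8] -> 30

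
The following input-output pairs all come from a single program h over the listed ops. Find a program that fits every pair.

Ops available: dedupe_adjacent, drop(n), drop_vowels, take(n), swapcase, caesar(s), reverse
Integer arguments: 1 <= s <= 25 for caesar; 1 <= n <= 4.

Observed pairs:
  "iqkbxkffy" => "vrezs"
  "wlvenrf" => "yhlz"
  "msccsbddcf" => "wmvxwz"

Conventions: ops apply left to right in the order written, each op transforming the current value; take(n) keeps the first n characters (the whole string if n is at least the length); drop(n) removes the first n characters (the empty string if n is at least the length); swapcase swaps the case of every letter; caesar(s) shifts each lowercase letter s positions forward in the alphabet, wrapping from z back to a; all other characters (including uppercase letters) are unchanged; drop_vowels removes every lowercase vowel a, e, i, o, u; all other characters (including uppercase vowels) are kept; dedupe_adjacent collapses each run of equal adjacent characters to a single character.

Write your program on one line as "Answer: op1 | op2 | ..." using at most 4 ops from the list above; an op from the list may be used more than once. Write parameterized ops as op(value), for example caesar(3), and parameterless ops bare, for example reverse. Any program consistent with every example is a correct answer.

drop(3) | caesar(6) | dedupe_adjacent | caesar(14)

Check, running the answer program on each example:
  "iqkbxkffy" -> "bxkffy" -> "hdqlle" -> "hdqle" -> "vrezs"
  "wlvenrf" -> "enrf" -> "ktxl" -> "ktxl" -> "yhlz"
  "msccsbddcf" -> "csbddcf" -> "iyhjjil" -> "iyhjil" -> "wmvxwz"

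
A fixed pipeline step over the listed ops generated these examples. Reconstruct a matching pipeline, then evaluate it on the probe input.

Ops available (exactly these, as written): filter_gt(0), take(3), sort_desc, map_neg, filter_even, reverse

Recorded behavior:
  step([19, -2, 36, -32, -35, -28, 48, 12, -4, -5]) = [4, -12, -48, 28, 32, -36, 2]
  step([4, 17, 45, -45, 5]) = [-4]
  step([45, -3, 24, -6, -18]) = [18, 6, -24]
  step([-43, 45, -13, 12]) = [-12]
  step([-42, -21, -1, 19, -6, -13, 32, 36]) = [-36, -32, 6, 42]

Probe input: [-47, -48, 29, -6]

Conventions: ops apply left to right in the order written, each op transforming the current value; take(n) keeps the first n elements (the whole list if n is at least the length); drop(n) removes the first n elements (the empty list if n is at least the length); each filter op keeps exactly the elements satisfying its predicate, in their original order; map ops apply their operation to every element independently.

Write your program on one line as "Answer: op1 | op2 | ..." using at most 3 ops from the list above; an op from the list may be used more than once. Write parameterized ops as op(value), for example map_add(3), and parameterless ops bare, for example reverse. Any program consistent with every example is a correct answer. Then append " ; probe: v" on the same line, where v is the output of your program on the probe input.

filter_even | reverse | map_neg ; probe: [6, 48]

Check, running the answer program on each example:
  [19, -2, 36, -32, -35, -28, 48, 12, -4, -5] -> [-2, 36, -32, -28, 48, 12, -4] -> [-4, 12, 48, -28, -32, 36, -2] -> [4, -12, -48, 28, 32, -36, 2]
  [4, 17, 45, -45, 5] -> [4] -> [4] -> [-4]
  [45, -3, 24, -6, -18] -> [24, -6, -18] -> [-18, -6, 24] -> [18, 6, -24]
  [-43, 45, -13, 12] -> [12] -> [12] -> [-12]
  [-42, -21, -1, 19, -6, -13, 32, 36] -> [-42, -6, 32, 36] -> [36, 32, -6, -42] -> [-36, -32, 6, 42]
  probe: [-47, -48, 29, -6] -> [-48, -6] -> [-6, -48] -> [6, 48]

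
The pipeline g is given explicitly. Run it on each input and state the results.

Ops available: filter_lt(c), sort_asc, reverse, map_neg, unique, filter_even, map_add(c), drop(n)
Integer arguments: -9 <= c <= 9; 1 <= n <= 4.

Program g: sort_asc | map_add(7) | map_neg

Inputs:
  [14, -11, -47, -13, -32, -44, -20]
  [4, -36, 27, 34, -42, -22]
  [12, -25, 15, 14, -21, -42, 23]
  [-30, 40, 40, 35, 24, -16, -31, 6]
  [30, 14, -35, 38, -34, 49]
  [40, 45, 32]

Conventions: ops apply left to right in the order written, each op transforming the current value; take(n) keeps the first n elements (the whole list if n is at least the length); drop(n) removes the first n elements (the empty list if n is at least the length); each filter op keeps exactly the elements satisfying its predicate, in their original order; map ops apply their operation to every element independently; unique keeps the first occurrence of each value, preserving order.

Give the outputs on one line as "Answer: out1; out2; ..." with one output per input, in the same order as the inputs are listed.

[40, 37, 25, 13, 6, 4, -21]; [35, 29, 15, -11, -34, -41]; [35, 18, 14, -19, -21, -22, -30]; [24, 23, 9, -13, -31, -42, -47, -47]; [28, 27, -21, -37, -45, -56]; [-39, -47, -52]

Execution, op by op:
  [14, -11, -47, -13, -32, -44, -20] -> [-47, -44, -32, -20, -13, -11, 14] -> [-40, -37, -25, -13, -6, -4, 21] -> [40, 37, 25, 13, 6, 4, -21]
  [4, -36, 27, 34, -42, -22] -> [-42, -36, -22, 4, 27, 34] -> [-35, -29, -15, 11, 34, 41] -> [35, 29, 15, -11, -34, -41]
  [12, -25, 15, 14, -21, -42, 23] -> [-42, -25, -21, 12, 14, 15, 23] -> [-35, -18, -14, 19, 21, 22, 30] -> [35, 18, 14, -19, -21, -22, -30]
  [-30, 40, 40, 35, 24, -16, -31, 6] -> [-31, -30, -16, 6, 24, 35, 40, 40] -> [-24, -23, -9, 13, 31, 42, 47, 47] -> [24, 23, 9, -13, -31, -42, -47, -47]
  [30, 14, -35, 38, -34, 49] -> [-35, -34, 14, 30, 38, 49] -> [-28, -27, 21, 37, 45, 56] -> [28, 27, -21, -37, -45, -56]
  [40, 45, 32] -> [32, 40, 45] -> [39, 47, 52] -> [-39, -47, -52]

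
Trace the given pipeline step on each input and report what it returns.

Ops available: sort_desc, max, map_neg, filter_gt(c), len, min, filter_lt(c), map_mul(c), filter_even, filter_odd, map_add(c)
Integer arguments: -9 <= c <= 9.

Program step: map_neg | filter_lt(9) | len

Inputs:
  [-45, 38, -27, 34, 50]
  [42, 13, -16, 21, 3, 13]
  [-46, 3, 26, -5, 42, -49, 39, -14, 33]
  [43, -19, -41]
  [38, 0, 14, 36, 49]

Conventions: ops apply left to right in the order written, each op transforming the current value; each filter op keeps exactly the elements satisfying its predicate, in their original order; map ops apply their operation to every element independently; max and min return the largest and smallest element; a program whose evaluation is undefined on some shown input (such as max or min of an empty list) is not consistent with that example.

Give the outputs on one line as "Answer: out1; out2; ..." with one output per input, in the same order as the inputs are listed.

3; 5; 6; 1; 5

Execution, op by op:
  [-45, 38, -27, 34, 50] -> [45, -38, 27, -34, -50] -> [-38, -34, -50] -> 3
  [42, 13, -16, 21, 3, 13] -> [-42, -13, 16, -21, -3, -13] -> [-42, -13, -21, -3, -13] -> 5
  [-46, 3, 26, -5, 42, -49, 39, -14, 33] -> [46, -3, -26, 5, -42, 49, -39, 14, -33] -> [-3, -26, 5, -42, -39, -33] -> 6
  [43, -19, -41] -> [-43, 19, 41] -> [-43] -> 1
  [38, 0, 14, 36, 49] -> [-38, 0, -14, -36, -49] -> [-38, 0, -14, -36, -49] -> 5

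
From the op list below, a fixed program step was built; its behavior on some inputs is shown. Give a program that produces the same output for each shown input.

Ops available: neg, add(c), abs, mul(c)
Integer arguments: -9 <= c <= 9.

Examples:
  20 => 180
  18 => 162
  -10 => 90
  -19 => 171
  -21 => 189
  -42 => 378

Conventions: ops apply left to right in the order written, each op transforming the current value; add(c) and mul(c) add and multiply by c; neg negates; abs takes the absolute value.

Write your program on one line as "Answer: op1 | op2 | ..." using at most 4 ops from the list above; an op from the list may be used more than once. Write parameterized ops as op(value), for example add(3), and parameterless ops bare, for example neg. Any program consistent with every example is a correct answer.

mul(3) | neg | abs | mul(3)

Check, running the answer program on each example:
  20 -> 60 -> -60 -> 60 -> 180
  18 -> 54 -> -54 -> 54 -> 162
  -10 -> -30 -> 30 -> 30 -> 90
  -19 -> -57 -> 57 -> 57 -> 171
  -21 -> -63 -> 63 -> 63 -> 189
  -42 -> -126 -> 126 -> 126 -> 378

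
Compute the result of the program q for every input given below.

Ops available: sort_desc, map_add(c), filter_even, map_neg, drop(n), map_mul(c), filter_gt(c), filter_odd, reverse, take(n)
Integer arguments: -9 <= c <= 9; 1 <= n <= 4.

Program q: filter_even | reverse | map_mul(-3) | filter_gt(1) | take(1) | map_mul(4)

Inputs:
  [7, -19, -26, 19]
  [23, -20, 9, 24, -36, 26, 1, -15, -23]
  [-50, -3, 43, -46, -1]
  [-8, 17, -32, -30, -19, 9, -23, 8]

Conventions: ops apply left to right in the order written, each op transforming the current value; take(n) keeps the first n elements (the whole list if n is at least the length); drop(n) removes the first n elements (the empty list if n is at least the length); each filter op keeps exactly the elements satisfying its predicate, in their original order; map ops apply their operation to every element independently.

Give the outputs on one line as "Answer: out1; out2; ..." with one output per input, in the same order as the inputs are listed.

Execution, op by op:
  [7, -19, -26, 19] -> [-26] -> [-26] -> [78] -> [78] -> [78] -> [312]
  [23, -20, 9, 24, -36, 26, 1, -15, -23] -> [-20, 24, -36, 26] -> [26, -36, 24, -20] -> [-78, 108, -72, 60] -> [108, 60] -> [108] -> [432]
  [-50, -3, 43, -46, -1] -> [-50, -46] -> [-46, -50] -> [138, 150] -> [138, 150] -> [138] -> [552]
  [-8, 17, -32, -30, -19, 9, -23, 8] -> [-8, -32, -30, 8] -> [8, -30, -32, -8] -> [-24, 90, 96, 24] -> [90, 96, 24] -> [90] -> [360]

[312]; [432]; [552]; [360]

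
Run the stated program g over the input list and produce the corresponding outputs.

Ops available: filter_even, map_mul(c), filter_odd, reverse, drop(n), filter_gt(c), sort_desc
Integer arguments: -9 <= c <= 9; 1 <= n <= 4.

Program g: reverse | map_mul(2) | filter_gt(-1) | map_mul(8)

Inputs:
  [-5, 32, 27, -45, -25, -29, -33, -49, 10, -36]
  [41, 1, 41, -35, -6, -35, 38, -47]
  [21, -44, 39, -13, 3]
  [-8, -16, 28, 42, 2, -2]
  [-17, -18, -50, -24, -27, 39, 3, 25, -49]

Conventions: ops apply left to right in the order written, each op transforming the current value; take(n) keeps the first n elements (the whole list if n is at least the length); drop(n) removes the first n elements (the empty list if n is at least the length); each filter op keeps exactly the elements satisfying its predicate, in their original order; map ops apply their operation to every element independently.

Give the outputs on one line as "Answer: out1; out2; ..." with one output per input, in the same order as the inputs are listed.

Execution, op by op:
  [-5, 32, 27, -45, -25, -29, -33, -49, 10, -36] -> [-36, 10, -49, -33, -29, -25, -45, 27, 32, -5] -> [-72, 20, -98, -66, -58, -50, -90, 54, 64, -10] -> [20, 54, 64] -> [160, 432, 512]
  [41, 1, 41, -35, -6, -35, 38, -47] -> [-47, 38, -35, -6, -35, 41, 1, 41] -> [-94, 76, -70, -12, -70, 82, 2, 82] -> [76, 82, 2, 82] -> [608, 656, 16, 656]
  [21, -44, 39, -13, 3] -> [3, -13, 39, -44, 21] -> [6, -26, 78, -88, 42] -> [6, 78, 42] -> [48, 624, 336]
  [-8, -16, 28, 42, 2, -2] -> [-2, 2, 42, 28, -16, -8] -> [-4, 4, 84, 56, -32, -16] -> [4, 84, 56] -> [32, 672, 448]
  [-17, -18, -50, -24, -27, 39, 3, 25, -49] -> [-49, 25, 3, 39, -27, -24, -50, -18, -17] -> [-98, 50, 6, 78, -54, -48, -100, -36, -34] -> [50, 6, 78] -> [400, 48, 624]

[160, 432, 512]; [608, 656, 16, 656]; [48, 624, 336]; [32, 672, 448]; [400, 48, 624]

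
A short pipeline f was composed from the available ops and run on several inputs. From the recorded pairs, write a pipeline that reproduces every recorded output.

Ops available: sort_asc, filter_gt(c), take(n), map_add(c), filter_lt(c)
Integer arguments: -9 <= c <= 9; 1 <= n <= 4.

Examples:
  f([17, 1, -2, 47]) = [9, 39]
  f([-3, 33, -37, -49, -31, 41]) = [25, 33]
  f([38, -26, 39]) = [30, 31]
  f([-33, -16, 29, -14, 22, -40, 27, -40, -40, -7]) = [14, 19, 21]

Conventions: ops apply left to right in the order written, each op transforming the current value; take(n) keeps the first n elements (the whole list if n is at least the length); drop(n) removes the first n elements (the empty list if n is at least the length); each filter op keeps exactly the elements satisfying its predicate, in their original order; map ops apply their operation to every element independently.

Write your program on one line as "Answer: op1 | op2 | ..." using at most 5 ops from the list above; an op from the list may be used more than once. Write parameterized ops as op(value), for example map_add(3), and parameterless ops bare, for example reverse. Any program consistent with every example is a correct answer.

filter_gt(8) | map_add(-1) | map_add(-7) | sort_asc

Check, running the answer program on each example:
  [17, 1, -2, 47] -> [17, 47] -> [16, 46] -> [9, 39] -> [9, 39]
  [-3, 33, -37, -49, -31, 41] -> [33, 41] -> [32, 40] -> [25, 33] -> [25, 33]
  [38, -26, 39] -> [38, 39] -> [37, 38] -> [30, 31] -> [30, 31]
  [-33, -16, 29, -14, 22, -40, 27, -40, -40, -7] -> [29, 22, 27] -> [28, 21, 26] -> [21, 14, 19] -> [14, 19, 21]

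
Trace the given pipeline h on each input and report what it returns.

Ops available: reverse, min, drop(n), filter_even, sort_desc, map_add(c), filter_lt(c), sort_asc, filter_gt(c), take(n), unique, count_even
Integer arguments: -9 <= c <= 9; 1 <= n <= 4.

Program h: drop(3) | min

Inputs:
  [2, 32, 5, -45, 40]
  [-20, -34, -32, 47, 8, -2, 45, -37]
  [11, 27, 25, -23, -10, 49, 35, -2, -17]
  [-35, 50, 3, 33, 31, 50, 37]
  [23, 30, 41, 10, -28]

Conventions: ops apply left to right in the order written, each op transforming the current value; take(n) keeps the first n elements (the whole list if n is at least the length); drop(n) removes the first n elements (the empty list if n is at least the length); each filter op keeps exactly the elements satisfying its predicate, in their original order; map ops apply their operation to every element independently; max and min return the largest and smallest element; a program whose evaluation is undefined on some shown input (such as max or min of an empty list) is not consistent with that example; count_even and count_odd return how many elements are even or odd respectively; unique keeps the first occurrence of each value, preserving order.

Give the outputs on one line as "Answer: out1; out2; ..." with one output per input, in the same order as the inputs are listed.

Execution, op by op:
  [2, 32, 5, -45, 40] -> [-45, 40] -> -45
  [-20, -34, -32, 47, 8, -2, 45, -37] -> [47, 8, -2, 45, -37] -> -37
  [11, 27, 25, -23, -10, 49, 35, -2, -17] -> [-23, -10, 49, 35, -2, -17] -> -23
  [-35, 50, 3, 33, 31, 50, 37] -> [33, 31, 50, 37] -> 31
  [23, 30, 41, 10, -28] -> [10, -28] -> -28

-45; -37; -23; 31; -28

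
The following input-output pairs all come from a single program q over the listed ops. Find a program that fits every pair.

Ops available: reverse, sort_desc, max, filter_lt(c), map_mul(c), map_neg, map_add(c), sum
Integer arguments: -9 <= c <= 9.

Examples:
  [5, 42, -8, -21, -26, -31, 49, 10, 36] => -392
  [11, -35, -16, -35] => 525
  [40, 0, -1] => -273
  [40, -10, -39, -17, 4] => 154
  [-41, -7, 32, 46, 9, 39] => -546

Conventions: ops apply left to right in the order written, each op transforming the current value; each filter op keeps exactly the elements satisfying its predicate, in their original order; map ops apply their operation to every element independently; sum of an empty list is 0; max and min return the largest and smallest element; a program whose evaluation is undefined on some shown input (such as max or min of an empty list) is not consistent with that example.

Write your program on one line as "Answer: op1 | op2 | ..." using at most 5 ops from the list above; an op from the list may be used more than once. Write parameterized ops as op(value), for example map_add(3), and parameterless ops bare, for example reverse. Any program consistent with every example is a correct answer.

map_neg | map_mul(-7) | map_neg | sort_desc | sum

Check, running the answer program on each example:
  [5, 42, -8, -21, -26, -31, 49, 10, 36] -> [-5, -42, 8, 21, 26, 31, -49, -10, -36] -> [35, 294, -56, -147, -182, -217, 343, 70, 252] -> [-35, -294, 56, 147, 182, 217, -343, -70, -252] -> [217, 182, 147, 56, -35, -70, -252, -294, -343] -> -392
  [11, -35, -16, -35] -> [-11, 35, 16, 35] -> [77, -245, -112, -245] -> [-77, 245, 112, 245] -> [245, 245, 112, -77] -> 525
  [40, 0, -1] -> [-40, 0, 1] -> [280, 0, -7] -> [-280, 0, 7] -> [7, 0, -280] -> -273
  [40, -10, -39, -17, 4] -> [-40, 10, 39, 17, -4] -> [280, -70, -273, -119, 28] -> [-280, 70, 273, 119, -28] -> [273, 119, 70, -28, -280] -> 154
  [-41, -7, 32, 46, 9, 39] -> [41, 7, -32, -46, -9, -39] -> [-287, -49, 224, 322, 63, 273] -> [287, 49, -224, -322, -63, -273] -> [287, 49, -63, -224, -273, -322] -> -546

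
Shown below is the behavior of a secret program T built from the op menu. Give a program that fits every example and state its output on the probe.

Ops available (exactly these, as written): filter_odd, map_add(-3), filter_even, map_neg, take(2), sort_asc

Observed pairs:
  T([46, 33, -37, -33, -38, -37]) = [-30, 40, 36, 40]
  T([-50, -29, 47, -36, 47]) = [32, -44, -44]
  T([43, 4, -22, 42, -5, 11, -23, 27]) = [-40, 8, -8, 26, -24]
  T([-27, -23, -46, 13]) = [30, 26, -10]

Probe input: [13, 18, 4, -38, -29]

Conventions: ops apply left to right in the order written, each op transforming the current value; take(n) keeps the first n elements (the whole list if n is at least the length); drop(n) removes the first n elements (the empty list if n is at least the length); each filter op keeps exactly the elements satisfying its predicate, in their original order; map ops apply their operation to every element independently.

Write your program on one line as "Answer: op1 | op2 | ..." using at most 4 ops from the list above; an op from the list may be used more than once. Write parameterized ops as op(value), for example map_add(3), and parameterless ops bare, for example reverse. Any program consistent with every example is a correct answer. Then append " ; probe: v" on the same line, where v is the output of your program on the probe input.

map_add(-3) | filter_even | map_neg ; probe: [-10, 32]

Check, running the answer program on each example:
  [46, 33, -37, -33, -38, -37] -> [43, 30, -40, -36, -41, -40] -> [30, -40, -36, -40] -> [-30, 40, 36, 40]
  [-50, -29, 47, -36, 47] -> [-53, -32, 44, -39, 44] -> [-32, 44, 44] -> [32, -44, -44]
  [43, 4, -22, 42, -5, 11, -23, 27] -> [40, 1, -25, 39, -8, 8, -26, 24] -> [40, -8, 8, -26, 24] -> [-40, 8, -8, 26, -24]
  [-27, -23, -46, 13] -> [-30, -26, -49, 10] -> [-30, -26, 10] -> [30, 26, -10]
  probe: [13, 18, 4, -38, -29] -> [10, 15, 1, -41, -32] -> [10, -32] -> [-10, 32]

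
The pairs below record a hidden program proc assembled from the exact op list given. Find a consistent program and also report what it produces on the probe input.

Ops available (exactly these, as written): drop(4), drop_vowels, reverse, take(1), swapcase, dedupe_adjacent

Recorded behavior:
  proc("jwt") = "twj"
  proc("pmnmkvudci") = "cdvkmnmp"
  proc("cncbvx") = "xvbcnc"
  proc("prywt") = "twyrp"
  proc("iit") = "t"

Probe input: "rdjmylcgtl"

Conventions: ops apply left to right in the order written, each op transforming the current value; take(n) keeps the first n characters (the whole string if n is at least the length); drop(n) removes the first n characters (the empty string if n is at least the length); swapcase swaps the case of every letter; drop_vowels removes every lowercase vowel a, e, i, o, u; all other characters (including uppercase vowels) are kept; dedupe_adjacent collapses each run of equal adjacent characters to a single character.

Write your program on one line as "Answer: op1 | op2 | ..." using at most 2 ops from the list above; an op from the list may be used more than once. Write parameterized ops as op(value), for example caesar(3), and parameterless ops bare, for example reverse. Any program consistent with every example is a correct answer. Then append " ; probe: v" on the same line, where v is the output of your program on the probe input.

drop_vowels | reverse ; probe: "ltgclymjdr"

Check, running the answer program on each example:
  "jwt" -> "jwt" -> "twj"
  "pmnmkvudci" -> "pmnmkvdc" -> "cdvkmnmp"
  "cncbvx" -> "cncbvx" -> "xvbcnc"
  "prywt" -> "prywt" -> "twyrp"
  "iit" -> "t" -> "t"
  probe: "rdjmylcgtl" -> "rdjmylcgtl" -> "ltgclymjdr"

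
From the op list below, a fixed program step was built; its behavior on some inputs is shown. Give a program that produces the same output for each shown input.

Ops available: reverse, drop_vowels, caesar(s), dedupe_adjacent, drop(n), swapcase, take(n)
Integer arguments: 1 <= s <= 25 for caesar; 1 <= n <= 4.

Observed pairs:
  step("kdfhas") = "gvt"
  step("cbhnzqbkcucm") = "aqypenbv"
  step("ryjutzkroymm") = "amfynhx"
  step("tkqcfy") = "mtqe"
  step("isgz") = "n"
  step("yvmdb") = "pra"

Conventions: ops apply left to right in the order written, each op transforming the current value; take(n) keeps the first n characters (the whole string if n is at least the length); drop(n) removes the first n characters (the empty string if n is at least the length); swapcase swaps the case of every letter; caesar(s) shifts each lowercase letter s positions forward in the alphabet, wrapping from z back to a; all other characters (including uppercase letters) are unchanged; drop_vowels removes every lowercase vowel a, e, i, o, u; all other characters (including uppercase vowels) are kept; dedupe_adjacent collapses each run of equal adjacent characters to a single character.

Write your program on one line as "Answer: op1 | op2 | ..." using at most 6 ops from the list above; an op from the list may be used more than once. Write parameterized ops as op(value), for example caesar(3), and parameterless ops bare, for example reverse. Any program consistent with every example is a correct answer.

drop_vowels | caesar(14) | dedupe_adjacent | drop(2) | reverse

Check, running the answer program on each example:
  "kdfhas" -> "kdfhs" -> "yrtvg" -> "yrtvg" -> "tvg" -> "gvt"
  "cbhnzqbkcucm" -> "cbhnzqbkccm" -> "qpvbnepyqqa" -> "qpvbnepyqa" -> "vbnepyqa" -> "aqypenbv"
  "ryjutzkroymm" -> "ryjtzkrymm" -> "fmxhnyfmaa" -> "fmxhnyfma" -> "xhnyfma" -> "amfynhx"
  "tkqcfy" -> "tkqcfy" -> "hyeqtm" -> "hyeqtm" -> "eqtm" -> "mtqe"
  "isgz" -> "sgz" -> "gun" -> "gun" -> "n" -> "n"
  "yvmdb" -> "yvmdb" -> "mjarp" -> "mjarp" -> "arp" -> "pra"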